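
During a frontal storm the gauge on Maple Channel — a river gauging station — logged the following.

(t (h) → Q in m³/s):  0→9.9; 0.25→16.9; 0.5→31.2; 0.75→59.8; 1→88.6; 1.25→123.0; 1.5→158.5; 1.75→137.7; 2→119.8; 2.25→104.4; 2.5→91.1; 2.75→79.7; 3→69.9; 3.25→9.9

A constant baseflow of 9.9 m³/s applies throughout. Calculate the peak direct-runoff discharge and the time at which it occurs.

Q_p = 148.6 m³/s at t = 1.5 h

Subtracting baseflow gives direct-runoff ordinates: 0.0, 7.0, 21.3, 49.9, 78.7, 113.1, 148.6, 127.8, 109.9, 94.5, 81.2, 69.8, 60.0, 0.0 m³/s.
The maximum is 148.6 m³/s, occurring at the reading for t = 1.5 h.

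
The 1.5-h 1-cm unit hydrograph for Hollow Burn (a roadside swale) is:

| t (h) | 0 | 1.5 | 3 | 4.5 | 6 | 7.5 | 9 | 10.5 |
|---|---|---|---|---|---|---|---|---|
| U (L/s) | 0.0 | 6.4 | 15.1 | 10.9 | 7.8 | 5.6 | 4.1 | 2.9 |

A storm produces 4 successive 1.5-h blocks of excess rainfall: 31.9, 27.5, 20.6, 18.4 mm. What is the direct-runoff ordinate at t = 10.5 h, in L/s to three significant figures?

By discrete convolution, Q_j = Σ (P_i / 10 mm) · U_{j−i}.
At t = 10.5 h (j=7): Q = (31.9/10)·2.9 + (27.5/10)·4.1 + (20.6/10)·5.6 + (18.4/10)·7.8 = 46.4 L/s.

Q ≈ 46.4 L/s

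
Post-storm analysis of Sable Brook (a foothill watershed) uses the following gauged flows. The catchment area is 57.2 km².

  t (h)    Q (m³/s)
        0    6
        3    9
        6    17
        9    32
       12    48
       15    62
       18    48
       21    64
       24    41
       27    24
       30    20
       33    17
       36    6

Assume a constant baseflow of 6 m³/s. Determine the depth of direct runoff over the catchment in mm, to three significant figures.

Direct runoff: 0.0, 3.0, 11.0, 26.0, 42.0, 56.0, 42.0, 58.0, 35.0, 18.0, 14.0, 11.0, 0.0 m³/s; ΣQ_DR = 316.0 m³/s.
V = ΣQ_DR · Δt = 316.0 × 10800 s = 3.413 × 10^6 m³.
Over A = 57.2 km², depth = V / A = 59.7 mm.

d ≈ 59.7 mm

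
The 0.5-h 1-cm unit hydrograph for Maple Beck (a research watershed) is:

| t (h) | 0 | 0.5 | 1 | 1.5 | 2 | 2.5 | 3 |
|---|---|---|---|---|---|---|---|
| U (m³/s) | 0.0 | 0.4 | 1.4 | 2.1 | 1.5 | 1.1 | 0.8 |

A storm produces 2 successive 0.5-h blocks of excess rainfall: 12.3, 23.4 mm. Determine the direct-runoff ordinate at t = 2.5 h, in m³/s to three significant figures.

Q ≈ 4.86 m³/s

By discrete convolution, Q_j = Σ (P_i / 10 mm) · U_{j−i}.
At t = 2.5 h (j=5): Q = (12.3/10)·1.1 + (23.4/10)·1.5 = 4.86 m³/s.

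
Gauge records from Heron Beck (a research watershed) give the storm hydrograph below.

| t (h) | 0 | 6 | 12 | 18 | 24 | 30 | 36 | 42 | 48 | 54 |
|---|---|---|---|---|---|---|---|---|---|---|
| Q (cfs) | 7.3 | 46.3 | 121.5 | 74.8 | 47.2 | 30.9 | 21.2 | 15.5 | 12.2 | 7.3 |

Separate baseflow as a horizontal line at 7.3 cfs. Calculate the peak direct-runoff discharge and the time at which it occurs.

Subtracting baseflow gives direct-runoff ordinates: 0.0, 39.0, 114.2, 67.5, 39.9, 23.6, 13.9, 8.2, 4.9, 0.0 cfs.
The maximum is 114.2 cfs, occurring at the reading for t = 12 h.

Q_p = 114.2 cfs at t = 12 h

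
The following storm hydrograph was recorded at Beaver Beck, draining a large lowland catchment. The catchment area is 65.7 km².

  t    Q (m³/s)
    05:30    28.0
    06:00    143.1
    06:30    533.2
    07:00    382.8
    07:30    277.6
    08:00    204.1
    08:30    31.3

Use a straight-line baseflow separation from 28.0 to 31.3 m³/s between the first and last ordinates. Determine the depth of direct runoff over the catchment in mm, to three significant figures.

d ≈ 38.2 mm

Direct runoff: 0.00, 114.55, 504.10, 353.15, 247.40, 173.35, 0.00 m³/s; ΣQ_DR = 1393 m³/s.
V = ΣQ_DR · Δt = 1393 × 1800 s = 2.507 × 10^6 m³.
Over A = 65.7 km², depth = V / A = 38.2 mm.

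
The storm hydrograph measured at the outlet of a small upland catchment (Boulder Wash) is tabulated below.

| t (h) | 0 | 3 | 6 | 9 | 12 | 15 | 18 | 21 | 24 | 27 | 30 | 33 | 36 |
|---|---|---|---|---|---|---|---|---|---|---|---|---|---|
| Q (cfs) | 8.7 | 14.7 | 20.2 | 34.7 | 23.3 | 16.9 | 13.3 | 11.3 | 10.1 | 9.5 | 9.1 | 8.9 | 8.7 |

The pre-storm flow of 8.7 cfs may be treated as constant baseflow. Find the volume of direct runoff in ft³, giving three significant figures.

V ≈ 8.24 × 10^5 ft³

Direct-runoff ordinates (Q − Q_b): 0.0, 6.0, 11.5, 26.0, 14.6, 8.2, 4.6, 2.6, 1.4, 0.8, 0.4, 0.2, 0.0 cfs.
ΣQ_DR = 76.30 cfs.
With Δt = 3 h = 10800 s, V = ΣQ_DR · Δt = 76.30 × 10800 = 8.24 × 10^5 ft³.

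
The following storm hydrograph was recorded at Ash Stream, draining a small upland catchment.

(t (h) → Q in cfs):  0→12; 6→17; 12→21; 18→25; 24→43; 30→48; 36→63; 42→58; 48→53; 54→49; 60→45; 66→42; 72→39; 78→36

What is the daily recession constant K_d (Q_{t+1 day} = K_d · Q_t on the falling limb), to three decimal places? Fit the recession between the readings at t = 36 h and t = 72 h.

Between t = 36 h and t = 72 h the flow falls from 63 to 39 cfs over 6×6 h = 36 h.
Per-interval ratio K = (39/63)^(1/6) = 0.9232; K_d = K^(24/6) = 0.726.

K_d ≈ 0.726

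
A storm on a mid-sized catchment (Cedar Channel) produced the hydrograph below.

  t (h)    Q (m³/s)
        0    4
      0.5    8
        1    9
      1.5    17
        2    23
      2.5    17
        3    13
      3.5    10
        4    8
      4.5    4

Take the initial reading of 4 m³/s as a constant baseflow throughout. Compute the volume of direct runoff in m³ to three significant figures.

Direct-runoff ordinates (Q − Q_b): 0.0, 4.0, 5.0, 13.0, 19.0, 13.0, 9.0, 6.0, 4.0, 0.0 m³/s.
ΣQ_DR = 73.00 m³/s.
With Δt = 0.5 h = 1800 s, V = ΣQ_DR · Δt = 73.00 × 1800 = 1.31 × 10^5 m³.

V ≈ 1.31 × 10^5 m³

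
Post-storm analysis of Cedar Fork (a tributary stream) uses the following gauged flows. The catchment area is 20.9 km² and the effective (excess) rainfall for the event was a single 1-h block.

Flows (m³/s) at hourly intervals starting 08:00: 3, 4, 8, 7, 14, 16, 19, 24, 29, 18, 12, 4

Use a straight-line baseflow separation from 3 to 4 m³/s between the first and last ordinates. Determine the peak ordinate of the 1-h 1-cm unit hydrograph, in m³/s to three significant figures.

U_p ≈ 12.6 m³/s

Direct runoff: 0.00, 0.91, 4.82, 3.73, 10.64, 12.55, 15.45, 20.36, 25.27, 14.18, 8.09, 0.00 m³/s; ΣQ_DR = 116.0 m³/s, peak = 25.27 m³/s.
Runoff depth d = ΣQ_DR·Δt / A = 116.0 × 3600 / (20.9 km²) = 19.98 mm.
The 1-cm UH is the DRH scaled by (10 mm)/d, so U_p = 25.27 × 10/19.98 = 12.6 m³/s.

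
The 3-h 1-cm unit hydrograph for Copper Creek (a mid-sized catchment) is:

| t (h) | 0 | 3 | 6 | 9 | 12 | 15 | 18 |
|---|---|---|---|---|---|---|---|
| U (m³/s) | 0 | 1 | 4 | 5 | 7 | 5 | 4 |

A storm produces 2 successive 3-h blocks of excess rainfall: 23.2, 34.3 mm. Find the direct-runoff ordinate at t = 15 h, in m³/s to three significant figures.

By discrete convolution, Q_j = Σ (P_i / 10 mm) · U_{j−i}.
At t = 15 h (j=5): Q = (23.2/10)·5 + (34.3/10)·7 = 35.6 m³/s.

Q ≈ 35.6 m³/s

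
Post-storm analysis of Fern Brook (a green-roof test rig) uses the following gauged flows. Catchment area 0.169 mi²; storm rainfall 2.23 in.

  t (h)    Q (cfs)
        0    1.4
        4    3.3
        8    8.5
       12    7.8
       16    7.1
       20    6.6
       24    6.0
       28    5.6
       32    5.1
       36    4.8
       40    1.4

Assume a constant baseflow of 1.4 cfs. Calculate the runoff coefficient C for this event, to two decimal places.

C ≈ 0.69

ΣQ_DR = 42.20 cfs; V = ΣQ_DR·Δt = 6.077 × 10^5 ft³.
Runoff depth d = V / A = 1.548 in.
C = d / P = 1.548 / 2.23 = 0.69.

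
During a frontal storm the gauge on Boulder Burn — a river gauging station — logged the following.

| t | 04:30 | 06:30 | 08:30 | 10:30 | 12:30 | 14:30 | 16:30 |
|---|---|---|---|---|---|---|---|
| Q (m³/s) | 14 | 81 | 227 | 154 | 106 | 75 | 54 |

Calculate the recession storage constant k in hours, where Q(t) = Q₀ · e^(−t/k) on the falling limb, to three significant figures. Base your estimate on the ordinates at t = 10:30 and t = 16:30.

On the falling limb, Q drops from 154 to 54 m³/s between t = 10:30 and t = 16:30 (Δt = 6 h).
k = −Δt / ln(Q₂/Q₁) = −6 / ln(54/154) = 5.73 h.

k ≈ 5.73 h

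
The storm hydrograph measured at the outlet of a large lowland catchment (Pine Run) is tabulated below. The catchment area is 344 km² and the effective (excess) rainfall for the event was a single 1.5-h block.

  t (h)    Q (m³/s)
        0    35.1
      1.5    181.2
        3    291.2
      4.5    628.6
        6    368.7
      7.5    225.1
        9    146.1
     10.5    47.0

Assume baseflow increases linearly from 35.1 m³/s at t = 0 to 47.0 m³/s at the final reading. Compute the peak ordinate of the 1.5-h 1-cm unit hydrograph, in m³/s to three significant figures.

Direct runoff: 0.00, 144.40, 252.70, 588.40, 326.80, 181.50, 100.80, 0.00 m³/s; ΣQ_DR = 1595 m³/s, peak = 588.40 m³/s.
Runoff depth d = ΣQ_DR·Δt / A = 1595 × 5400 / (344 km²) = 25.03 mm.
The 1-cm UH is the DRH scaled by (10 mm)/d, so U_p = 588.40 × 10/25.03 = 235 m³/s.

U_p ≈ 235 m³/s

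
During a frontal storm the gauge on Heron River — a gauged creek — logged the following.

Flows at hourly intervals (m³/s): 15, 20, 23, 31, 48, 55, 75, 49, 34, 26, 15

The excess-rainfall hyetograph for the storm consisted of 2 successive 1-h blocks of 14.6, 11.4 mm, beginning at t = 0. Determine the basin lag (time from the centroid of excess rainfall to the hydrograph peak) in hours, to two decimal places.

Centroid of excess rainfall: t_c = Σ P_i·t̄_i / ΣP_i = 0.9385 h (block centres at 0.5, 1.5 h).
Hydrograph peak occurs at t = 6 h, so basin lag t_L = 6 − 0.9385 = 5.06 h.

t_L ≈ 5.06 h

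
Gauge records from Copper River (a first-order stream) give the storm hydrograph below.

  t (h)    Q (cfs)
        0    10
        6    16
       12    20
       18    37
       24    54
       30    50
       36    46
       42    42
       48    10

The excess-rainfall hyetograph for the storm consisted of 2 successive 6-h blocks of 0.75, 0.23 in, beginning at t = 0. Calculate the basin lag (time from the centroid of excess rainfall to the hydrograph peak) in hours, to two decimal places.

t_L ≈ 19.59 h

Centroid of excess rainfall: t_c = Σ P_i·t̄_i / ΣP_i = 4.4082 h (block centres at 3, 9 h).
Hydrograph peak occurs at t = 24 h, so basin lag t_L = 24 − 4.4082 = 19.59 h.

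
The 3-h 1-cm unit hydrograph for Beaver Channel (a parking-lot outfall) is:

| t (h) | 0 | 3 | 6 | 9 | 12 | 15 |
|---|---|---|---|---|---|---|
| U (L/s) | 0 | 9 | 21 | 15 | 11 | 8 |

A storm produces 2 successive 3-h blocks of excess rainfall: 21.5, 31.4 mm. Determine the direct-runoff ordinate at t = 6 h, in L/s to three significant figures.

Q ≈ 73.4 L/s

By discrete convolution, Q_j = Σ (P_i / 10 mm) · U_{j−i}.
At t = 6 h (j=2): Q = (21.5/10)·21 + (31.4/10)·9 = 73.4 L/s.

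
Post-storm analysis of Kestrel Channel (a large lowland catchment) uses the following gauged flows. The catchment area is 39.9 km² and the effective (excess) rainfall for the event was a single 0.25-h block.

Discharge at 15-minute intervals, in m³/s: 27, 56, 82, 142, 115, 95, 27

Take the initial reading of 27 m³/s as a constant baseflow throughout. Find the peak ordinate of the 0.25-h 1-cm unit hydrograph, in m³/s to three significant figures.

Direct runoff: 0.0, 29.0, 55.0, 115.0, 88.0, 68.0, 0.0 m³/s; ΣQ_DR = 355.0 m³/s, peak = 115.0 m³/s.
Runoff depth d = ΣQ_DR·Δt / A = 355.0 × 900 / (39.9 km²) = 8.008 mm.
The 1-cm UH is the DRH scaled by (10 mm)/d, so U_p = 115.0 × 10/8.008 = 144 m³/s.

U_p ≈ 144 m³/s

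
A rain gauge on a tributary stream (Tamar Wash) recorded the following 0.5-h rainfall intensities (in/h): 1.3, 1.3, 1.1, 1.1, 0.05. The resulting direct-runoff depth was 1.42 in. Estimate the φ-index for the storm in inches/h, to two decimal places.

φ ≈ 0.49 in/h

Only the 4 blocks with intensity above φ contribute runoff: 1.3, 1.3, 1.1, 1.1 in/h.
Σ(I−φ)·Δt = d  ⇒  (1.3+1.3+1.1+1.1 − 4φ)·0.5 = 1.42
φ = (4.800 − 1.42/0.5) / 4 = 0.49 in/h.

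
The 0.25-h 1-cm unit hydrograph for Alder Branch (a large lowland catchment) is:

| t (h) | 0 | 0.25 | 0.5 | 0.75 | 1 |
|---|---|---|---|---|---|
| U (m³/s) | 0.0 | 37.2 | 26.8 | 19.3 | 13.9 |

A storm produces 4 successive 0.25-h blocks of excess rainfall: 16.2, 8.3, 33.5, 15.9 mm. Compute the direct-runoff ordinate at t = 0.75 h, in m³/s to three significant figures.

By discrete convolution, Q_j = Σ (P_i / 10 mm) · U_{j−i}.
At t = 0.75 h (j=3): Q = (16.2/10)·19.3 + (8.3/10)·26.8 + (33.5/10)·37.2 + (15.9/10)·0.0 = 178 m³/s.

Q ≈ 178 m³/s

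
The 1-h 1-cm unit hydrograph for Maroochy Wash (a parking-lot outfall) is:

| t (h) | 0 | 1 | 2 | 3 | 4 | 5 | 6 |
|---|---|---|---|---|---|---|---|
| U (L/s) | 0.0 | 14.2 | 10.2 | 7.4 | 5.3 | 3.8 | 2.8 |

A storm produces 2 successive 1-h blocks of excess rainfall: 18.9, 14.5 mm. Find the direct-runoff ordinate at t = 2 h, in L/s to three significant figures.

By discrete convolution, Q_j = Σ (P_i / 10 mm) · U_{j−i}.
At t = 2 h (j=2): Q = (18.9/10)·10.2 + (14.5/10)·14.2 = 39.9 L/s.

Q ≈ 39.9 L/s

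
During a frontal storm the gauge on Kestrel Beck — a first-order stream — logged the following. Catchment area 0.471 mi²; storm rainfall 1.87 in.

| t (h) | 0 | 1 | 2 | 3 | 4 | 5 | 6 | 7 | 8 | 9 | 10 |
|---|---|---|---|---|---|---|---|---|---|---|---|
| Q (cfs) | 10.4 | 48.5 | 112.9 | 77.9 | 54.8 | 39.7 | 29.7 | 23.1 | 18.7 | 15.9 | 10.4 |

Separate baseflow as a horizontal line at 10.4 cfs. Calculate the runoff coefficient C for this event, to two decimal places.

C ≈ 0.58

ΣQ_DR = 327.6 cfs; V = ΣQ_DR·Δt = 1.179 × 10^6 ft³.
Runoff depth d = V / A = 1.078 in.
C = d / P = 1.078 / 1.87 = 0.58.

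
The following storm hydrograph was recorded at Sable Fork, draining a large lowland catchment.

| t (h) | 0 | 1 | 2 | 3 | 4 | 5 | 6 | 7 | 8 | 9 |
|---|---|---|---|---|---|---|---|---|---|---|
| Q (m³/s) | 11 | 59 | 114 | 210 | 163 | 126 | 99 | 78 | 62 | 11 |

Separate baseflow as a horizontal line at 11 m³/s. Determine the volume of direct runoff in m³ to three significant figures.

Direct-runoff ordinates (Q − Q_b): 0.0, 48.0, 103.0, 199.0, 152.0, 115.0, 88.0, 67.0, 51.0, 0.0 m³/s.
ΣQ_DR = 823.0 m³/s.
With Δt = 1 h = 3600 s, V = ΣQ_DR · Δt = 823.0 × 3600 = 2.96 × 10^6 m³.

V ≈ 2.96 × 10^6 m³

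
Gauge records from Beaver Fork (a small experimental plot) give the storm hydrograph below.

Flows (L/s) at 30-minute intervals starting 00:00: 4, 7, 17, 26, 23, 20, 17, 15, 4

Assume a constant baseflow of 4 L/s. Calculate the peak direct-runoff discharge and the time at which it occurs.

Q_p = 22.0 L/s at t = 01:30

Subtracting baseflow gives direct-runoff ordinates: 0.0, 3.0, 13.0, 22.0, 19.0, 16.0, 13.0, 11.0, 0.0 L/s.
The maximum is 22.0 L/s, occurring at the reading for t = 01:30.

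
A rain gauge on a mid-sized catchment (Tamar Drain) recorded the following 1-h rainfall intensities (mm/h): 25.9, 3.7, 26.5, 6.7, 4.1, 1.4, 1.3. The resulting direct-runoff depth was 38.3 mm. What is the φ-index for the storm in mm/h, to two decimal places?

φ ≈ 7.05 mm/h

Only the 2 blocks with intensity above φ contribute runoff: 25.9, 26.5 mm/h.
Σ(I−φ)·Δt = d  ⇒  (25.9+26.5 − 2φ)·1 = 38.3
φ = (52.40 − 38.3/1) / 2 = 7.05 mm/h.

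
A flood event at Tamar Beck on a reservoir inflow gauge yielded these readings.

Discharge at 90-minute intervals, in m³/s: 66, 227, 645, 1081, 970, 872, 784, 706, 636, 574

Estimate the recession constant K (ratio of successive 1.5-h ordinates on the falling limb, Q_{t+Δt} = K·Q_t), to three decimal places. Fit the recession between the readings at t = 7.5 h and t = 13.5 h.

Using the recession-limb readings at t = 7.5 h and t = 13.5 h: Q falls from 872 to 574 m³/s over 4 intervals.
K = (Q₂/Q₁)^(1/4) = (574/872)^(1/4) = 0.901.

K ≈ 0.901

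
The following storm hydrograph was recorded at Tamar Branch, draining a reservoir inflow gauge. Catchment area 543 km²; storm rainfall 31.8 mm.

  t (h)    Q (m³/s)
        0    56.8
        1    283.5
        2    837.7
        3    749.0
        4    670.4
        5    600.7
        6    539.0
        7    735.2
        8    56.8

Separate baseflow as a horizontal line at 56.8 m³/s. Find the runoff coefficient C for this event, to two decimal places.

C ≈ 0.84

ΣQ_DR = 4018 m³/s; V = ΣQ_DR·Δt = 1.446 × 10^7 m³.
Runoff depth d = V / A = 26.64 mm.
C = d / P = 26.64 / 31.8 = 0.84.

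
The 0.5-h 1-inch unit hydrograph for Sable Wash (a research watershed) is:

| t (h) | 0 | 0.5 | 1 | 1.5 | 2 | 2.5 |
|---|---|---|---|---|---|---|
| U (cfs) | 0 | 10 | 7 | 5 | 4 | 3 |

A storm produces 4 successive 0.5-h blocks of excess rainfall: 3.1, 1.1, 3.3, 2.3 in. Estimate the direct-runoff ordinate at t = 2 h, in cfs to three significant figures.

Q ≈ 64.0 cfs

By discrete convolution, Q_j = Σ (P_i / 1 in) · U_{j−i}.
At t = 2 h (j=4): Q = (3.1/1)·4 + (1.1/1)·5 + (3.3/1)·7 + (2.3/1)·10 = 64.0 cfs.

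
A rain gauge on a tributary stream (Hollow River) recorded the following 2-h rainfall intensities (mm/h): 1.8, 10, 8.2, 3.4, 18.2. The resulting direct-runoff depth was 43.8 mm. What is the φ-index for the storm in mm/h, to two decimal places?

Only the 3 blocks with intensity above φ contribute runoff: 10, 8.2, 18.2 mm/h.
Σ(I−φ)·Δt = d  ⇒  (10+8.2+18.2 − 3φ)·2 = 43.8
φ = (36.40 − 43.8/2) / 3 = 4.83 mm/h.

φ ≈ 4.83 mm/h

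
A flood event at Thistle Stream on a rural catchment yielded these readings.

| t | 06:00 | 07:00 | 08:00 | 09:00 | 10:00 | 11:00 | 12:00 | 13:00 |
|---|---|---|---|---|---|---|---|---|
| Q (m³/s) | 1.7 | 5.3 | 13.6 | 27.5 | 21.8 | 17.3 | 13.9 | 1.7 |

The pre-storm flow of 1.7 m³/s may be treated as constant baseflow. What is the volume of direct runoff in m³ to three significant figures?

Direct-runoff ordinates (Q − Q_b): 0.0, 3.6, 11.9, 25.8, 20.1, 15.6, 12.2, 0.0 m³/s.
ΣQ_DR = 89.20 m³/s.
With Δt = 1 h = 3600 s, V = ΣQ_DR · Δt = 89.20 × 3600 = 3.21 × 10^5 m³.

V ≈ 3.21 × 10^5 m³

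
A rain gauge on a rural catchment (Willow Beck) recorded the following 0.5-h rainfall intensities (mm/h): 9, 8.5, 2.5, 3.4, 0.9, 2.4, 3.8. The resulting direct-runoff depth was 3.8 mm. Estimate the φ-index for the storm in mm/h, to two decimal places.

Only the 2 blocks with intensity above φ contribute runoff: 9, 8.5 mm/h.
Σ(I−φ)·Δt = d  ⇒  (9+8.5 − 2φ)·0.5 = 3.8
φ = (17.50 − 3.8/0.5) / 2 = 4.95 mm/h.

φ ≈ 4.95 mm/h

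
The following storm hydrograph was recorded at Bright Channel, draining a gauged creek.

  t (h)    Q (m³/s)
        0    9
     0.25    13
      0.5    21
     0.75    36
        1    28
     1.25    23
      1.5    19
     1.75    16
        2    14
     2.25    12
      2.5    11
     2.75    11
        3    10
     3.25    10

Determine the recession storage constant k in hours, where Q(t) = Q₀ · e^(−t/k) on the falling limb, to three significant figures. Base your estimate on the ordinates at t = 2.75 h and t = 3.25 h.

On the falling limb, Q drops from 11 to 10 m³/s between t = 2.75 h and t = 3.25 h (Δt = 0.5 h).
k = −Δt / ln(Q₂/Q₁) = −0.5 / ln(10/11) = 5.25 h.

k ≈ 5.25 h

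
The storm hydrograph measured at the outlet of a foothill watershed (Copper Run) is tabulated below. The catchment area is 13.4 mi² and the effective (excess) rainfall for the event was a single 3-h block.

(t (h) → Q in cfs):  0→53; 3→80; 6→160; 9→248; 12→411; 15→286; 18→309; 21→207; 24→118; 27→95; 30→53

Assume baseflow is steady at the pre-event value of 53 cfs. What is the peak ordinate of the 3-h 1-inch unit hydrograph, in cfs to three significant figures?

Direct runoff: 0.0, 27.0, 107.0, 195.0, 358.0, 233.0, 256.0, 154.0, 65.0, 42.0, 0.0 cfs; ΣQ_DR = 1437 cfs, peak = 358.0 cfs.
Runoff depth d = ΣQ_DR·Δt / A = 1437 × 10800 / (13.4 mi²) = 0.4985 in.
The 1-inch UH is the DRH scaled by (1 in)/d, so U_p = 358.0 × 1/0.4985 = 718 cfs.

U_p ≈ 718 cfs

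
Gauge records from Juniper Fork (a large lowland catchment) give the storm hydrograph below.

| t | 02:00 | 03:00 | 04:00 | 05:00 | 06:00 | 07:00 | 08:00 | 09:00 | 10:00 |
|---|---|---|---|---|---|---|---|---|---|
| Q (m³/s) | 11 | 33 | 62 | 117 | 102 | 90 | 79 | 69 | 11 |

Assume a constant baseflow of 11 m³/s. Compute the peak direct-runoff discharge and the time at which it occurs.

Q_p = 106.0 m³/s at t = 05:00

Subtracting baseflow gives direct-runoff ordinates: 0.0, 22.0, 51.0, 106.0, 91.0, 79.0, 68.0, 58.0, 0.0 m³/s.
The maximum is 106.0 m³/s, occurring at the reading for t = 05:00.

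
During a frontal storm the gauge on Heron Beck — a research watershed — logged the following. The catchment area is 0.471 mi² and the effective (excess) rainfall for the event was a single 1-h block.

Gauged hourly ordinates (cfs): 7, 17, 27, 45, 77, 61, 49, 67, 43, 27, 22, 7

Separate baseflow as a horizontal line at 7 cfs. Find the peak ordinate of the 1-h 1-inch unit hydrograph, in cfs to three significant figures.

U_p ≈ 58.3 cfs

Direct runoff: 0.0, 10.0, 20.0, 38.0, 70.0, 54.0, 42.0, 60.0, 36.0, 20.0, 15.0, 0.0 cfs; ΣQ_DR = 365.0 cfs, peak = 70.0 cfs.
Runoff depth d = ΣQ_DR·Δt / A = 365.0 × 3600 / (0.471 mi²) = 1.201 in.
The 1-inch UH is the DRH scaled by (1 in)/d, so U_p = 70.0 × 1/1.201 = 58.3 cfs.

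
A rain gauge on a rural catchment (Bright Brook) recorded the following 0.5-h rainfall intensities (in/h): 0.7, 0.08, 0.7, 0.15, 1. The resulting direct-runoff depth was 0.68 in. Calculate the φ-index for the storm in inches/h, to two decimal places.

φ ≈ 0.35 in/h

Only the 3 blocks with intensity above φ contribute runoff: 0.7, 0.7, 1 in/h.
Σ(I−φ)·Δt = d  ⇒  (0.7+0.7+1 − 3φ)·0.5 = 0.68
φ = (2.400 − 0.68/0.5) / 3 = 0.35 in/h.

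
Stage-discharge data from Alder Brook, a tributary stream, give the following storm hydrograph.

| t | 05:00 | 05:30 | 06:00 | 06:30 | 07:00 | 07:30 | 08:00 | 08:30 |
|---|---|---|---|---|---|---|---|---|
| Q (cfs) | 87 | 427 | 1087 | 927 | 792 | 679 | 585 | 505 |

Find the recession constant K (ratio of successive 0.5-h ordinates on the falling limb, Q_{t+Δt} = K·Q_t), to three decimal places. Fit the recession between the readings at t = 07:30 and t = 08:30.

K ≈ 0.862

Using the recession-limb readings at t = 07:30 and t = 08:30: Q falls from 679 to 505 cfs over 2 intervals.
K = (Q₂/Q₁)^(1/2) = (505/679)^(1/2) = 0.862.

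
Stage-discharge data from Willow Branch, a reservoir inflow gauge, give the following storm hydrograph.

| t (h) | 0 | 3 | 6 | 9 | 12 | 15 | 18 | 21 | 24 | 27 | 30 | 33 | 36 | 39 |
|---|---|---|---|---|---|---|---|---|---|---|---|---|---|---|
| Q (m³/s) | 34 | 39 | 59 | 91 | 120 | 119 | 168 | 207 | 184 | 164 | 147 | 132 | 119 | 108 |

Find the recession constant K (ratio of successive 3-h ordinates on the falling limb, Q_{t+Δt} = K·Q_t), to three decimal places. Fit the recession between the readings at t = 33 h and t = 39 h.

K ≈ 0.905

Using the recession-limb readings at t = 33 h and t = 39 h: Q falls from 132 to 108 m³/s over 2 intervals.
K = (Q₂/Q₁)^(1/2) = (108/132)^(1/2) = 0.905.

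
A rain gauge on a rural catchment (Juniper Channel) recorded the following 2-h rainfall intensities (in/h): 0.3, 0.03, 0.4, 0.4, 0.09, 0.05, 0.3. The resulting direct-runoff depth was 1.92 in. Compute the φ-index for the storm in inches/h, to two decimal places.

Only the 4 blocks with intensity above φ contribute runoff: 0.3, 0.4, 0.4, 0.3 in/h.
Σ(I−φ)·Δt = d  ⇒  (0.3+0.4+0.4+0.3 − 4φ)·2 = 1.92
φ = (1.400 − 1.92/2) / 4 = 0.11 in/h.

φ ≈ 0.11 in/h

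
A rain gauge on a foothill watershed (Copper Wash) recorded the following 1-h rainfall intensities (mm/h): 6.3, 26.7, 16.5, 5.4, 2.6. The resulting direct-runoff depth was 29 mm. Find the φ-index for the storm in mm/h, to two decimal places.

Only the 2 blocks with intensity above φ contribute runoff: 26.7, 16.5 mm/h.
Σ(I−φ)·Δt = d  ⇒  (26.7+16.5 − 2φ)·1 = 29
φ = (43.20 − 29/1) / 2 = 7.10 mm/h.

φ ≈ 7.10 mm/h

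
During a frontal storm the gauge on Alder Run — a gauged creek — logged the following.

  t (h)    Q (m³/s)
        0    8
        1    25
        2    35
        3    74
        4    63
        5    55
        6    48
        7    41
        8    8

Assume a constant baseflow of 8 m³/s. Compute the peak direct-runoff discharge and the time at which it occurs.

Subtracting baseflow gives direct-runoff ordinates: 0.0, 17.0, 27.0, 66.0, 55.0, 47.0, 40.0, 33.0, 0.0 m³/s.
The maximum is 66.0 m³/s, occurring at the reading for t = 3 h.

Q_p = 66.0 m³/s at t = 3 h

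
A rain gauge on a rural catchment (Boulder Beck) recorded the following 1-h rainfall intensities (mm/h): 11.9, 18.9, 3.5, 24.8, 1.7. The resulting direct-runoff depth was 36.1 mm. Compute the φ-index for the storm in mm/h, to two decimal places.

Only the 3 blocks with intensity above φ contribute runoff: 11.9, 18.9, 24.8 mm/h.
Σ(I−φ)·Δt = d  ⇒  (11.9+18.9+24.8 − 3φ)·1 = 36.1
φ = (55.60 − 36.1/1) / 3 = 6.50 mm/h.

φ ≈ 6.50 mm/h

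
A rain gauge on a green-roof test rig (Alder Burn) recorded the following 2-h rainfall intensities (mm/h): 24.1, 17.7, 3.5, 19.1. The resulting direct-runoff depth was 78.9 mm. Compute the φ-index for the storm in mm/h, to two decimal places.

Only the 3 blocks with intensity above φ contribute runoff: 24.1, 17.7, 19.1 mm/h.
Σ(I−φ)·Δt = d  ⇒  (24.1+17.7+19.1 − 3φ)·2 = 78.9
φ = (60.90 − 78.9/2) / 3 = 7.15 mm/h.

φ ≈ 7.15 mm/h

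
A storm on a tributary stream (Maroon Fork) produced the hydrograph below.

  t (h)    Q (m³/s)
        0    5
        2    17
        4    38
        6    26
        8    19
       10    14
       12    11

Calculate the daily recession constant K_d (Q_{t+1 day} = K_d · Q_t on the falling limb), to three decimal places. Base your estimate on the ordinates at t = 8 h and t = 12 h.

Between t = 8 h and t = 12 h the flow falls from 19 to 11 m³/s over 2×2 h = 4 h.
Per-interval ratio K = (11/19)^(1/2) = 0.7609; K_d = K^(24/2) = 0.038.

K_d ≈ 0.038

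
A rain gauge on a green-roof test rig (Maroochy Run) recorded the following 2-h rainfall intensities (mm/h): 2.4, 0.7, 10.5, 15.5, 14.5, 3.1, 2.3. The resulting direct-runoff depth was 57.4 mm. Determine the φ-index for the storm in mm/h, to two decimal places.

φ ≈ 3.93 mm/h

Only the 3 blocks with intensity above φ contribute runoff: 10.5, 15.5, 14.5 mm/h.
Σ(I−φ)·Δt = d  ⇒  (10.5+15.5+14.5 − 3φ)·2 = 57.4
φ = (40.50 − 57.4/2) / 3 = 3.93 mm/h.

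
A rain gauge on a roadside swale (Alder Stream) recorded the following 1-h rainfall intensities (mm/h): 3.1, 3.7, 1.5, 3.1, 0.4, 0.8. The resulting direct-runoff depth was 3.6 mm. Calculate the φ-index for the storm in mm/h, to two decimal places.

Only the 3 blocks with intensity above φ contribute runoff: 3.1, 3.7, 3.1 mm/h.
Σ(I−φ)·Δt = d  ⇒  (3.1+3.7+3.1 − 3φ)·1 = 3.6
φ = (9.900 − 3.6/1) / 3 = 2.10 mm/h.

φ ≈ 2.10 mm/h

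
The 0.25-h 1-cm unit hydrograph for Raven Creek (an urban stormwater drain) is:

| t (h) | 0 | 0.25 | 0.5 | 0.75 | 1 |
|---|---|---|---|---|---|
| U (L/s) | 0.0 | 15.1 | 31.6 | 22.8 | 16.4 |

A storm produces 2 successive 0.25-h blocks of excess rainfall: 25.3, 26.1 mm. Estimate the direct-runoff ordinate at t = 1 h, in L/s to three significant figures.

By discrete convolution, Q_j = Σ (P_i / 10 mm) · U_{j−i}.
At t = 1 h (j=4): Q = (25.3/10)·16.4 + (26.1/10)·22.8 = 101 L/s.

Q ≈ 101 L/s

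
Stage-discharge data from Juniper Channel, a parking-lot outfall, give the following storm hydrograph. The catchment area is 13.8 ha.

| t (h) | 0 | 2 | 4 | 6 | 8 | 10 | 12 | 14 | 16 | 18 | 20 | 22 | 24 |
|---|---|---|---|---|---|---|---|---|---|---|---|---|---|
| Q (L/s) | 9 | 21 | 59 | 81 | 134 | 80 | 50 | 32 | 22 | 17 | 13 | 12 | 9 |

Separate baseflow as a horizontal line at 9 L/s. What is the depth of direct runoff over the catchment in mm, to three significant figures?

d ≈ 22.0 mm

Direct runoff: 0.0, 12.0, 50.0, 72.0, 125.0, 71.0, 41.0, 23.0, 13.0, 8.0, 4.0, 3.0, 0.0 L/s; ΣQ_DR = 422.0 L/s.
V = ΣQ_DR · Δt = 422.0 × 7200 s = 3.038 × 10^6 L.
Over A = 13.8 ha, depth = V / A = 22.0 mm.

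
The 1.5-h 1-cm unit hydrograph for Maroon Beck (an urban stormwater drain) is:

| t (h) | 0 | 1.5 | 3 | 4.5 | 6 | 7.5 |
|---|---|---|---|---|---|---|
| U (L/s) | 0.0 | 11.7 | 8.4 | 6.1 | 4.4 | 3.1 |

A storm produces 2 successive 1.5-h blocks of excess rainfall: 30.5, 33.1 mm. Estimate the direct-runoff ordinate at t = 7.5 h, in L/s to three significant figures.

Q ≈ 24.0 L/s

By discrete convolution, Q_j = Σ (P_i / 10 mm) · U_{j−i}.
At t = 7.5 h (j=5): Q = (30.5/10)·3.1 + (33.1/10)·4.4 = 24.0 L/s.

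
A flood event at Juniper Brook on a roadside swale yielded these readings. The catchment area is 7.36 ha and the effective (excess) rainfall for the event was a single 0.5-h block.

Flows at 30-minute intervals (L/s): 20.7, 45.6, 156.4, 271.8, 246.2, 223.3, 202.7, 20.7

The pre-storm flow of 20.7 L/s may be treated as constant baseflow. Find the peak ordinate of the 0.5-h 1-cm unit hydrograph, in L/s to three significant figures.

U_p ≈ 100 L/s

Direct runoff: 0.0, 24.9, 135.7, 251.1, 225.5, 202.6, 182.0, 0.0 L/s; ΣQ_DR = 1022 L/s, peak = 251.1 L/s.
Runoff depth d = ΣQ_DR·Δt / A = 1022 × 1800 / (7.36 ha) = 24.99 mm.
The 1-cm UH is the DRH scaled by (10 mm)/d, so U_p = 251.1 × 10/24.99 = 100 L/s.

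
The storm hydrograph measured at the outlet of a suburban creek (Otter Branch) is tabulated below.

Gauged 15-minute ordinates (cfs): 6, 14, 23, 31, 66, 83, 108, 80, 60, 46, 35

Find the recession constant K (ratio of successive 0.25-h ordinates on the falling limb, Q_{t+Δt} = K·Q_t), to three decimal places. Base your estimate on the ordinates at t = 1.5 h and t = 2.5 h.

K ≈ 0.755

Using the recession-limb readings at t = 1.5 h and t = 2.5 h: Q falls from 108 to 35 cfs over 4 intervals.
K = (Q₂/Q₁)^(1/4) = (35/108)^(1/4) = 0.755.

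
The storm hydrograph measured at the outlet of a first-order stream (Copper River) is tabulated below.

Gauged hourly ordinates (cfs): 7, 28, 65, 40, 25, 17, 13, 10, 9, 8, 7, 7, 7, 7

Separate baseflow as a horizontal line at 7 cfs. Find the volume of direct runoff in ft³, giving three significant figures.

V ≈ 5.47 × 10^5 ft³

Direct-runoff ordinates (Q − Q_b): 0.0, 21.0, 58.0, 33.0, 18.0, 10.0, 6.0, 3.0, 2.0, 1.0, 0.0, 0.0, 0.0, 0.0 cfs.
ΣQ_DR = 152.0 cfs.
With Δt = 1 h = 3600 s, V = ΣQ_DR · Δt = 152.0 × 3600 = 5.47 × 10^5 ft³.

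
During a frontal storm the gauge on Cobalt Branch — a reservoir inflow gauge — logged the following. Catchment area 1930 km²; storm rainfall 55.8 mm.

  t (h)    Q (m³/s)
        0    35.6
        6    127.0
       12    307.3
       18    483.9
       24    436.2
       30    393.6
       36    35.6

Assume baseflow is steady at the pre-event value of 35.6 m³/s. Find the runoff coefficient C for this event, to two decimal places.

C ≈ 0.31

ΣQ_DR = 1570 m³/s; V = ΣQ_DR·Δt = 3.391 × 10^7 m³.
Runoff depth d = V / A = 17.57 mm.
C = d / P = 17.57 / 55.8 = 0.31.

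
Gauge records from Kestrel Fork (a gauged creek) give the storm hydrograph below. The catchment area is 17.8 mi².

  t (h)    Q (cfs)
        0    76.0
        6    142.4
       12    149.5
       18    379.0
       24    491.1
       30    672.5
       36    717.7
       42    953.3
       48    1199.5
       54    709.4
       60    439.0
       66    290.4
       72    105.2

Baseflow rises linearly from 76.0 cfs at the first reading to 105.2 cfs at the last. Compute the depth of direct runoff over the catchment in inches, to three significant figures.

Direct runoff: 0.00, 63.97, 68.63, 295.70, 405.37, 584.33, 627.10, 860.27, 1104.03, 611.50, 338.67, 187.63, 0.00 cfs; ΣQ_DR = 5147 cfs.
V = ΣQ_DR · Δt = 5147 × 21600 s = 1.112 × 10^8 ft³.
Over A = 17.8 mi², depth = V / A = 2.69 in.

d ≈ 2.69 in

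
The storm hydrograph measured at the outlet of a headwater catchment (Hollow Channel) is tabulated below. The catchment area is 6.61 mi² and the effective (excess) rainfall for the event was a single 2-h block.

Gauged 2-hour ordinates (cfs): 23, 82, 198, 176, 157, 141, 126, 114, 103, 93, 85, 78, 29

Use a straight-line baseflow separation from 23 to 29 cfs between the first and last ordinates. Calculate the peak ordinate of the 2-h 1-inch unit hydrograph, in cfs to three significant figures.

Direct runoff: 0.00, 58.50, 174.00, 151.50, 132.00, 115.50, 100.00, 87.50, 76.00, 65.50, 57.00, 49.50, 0.00 cfs; ΣQ_DR = 1067 cfs, peak = 174.00 cfs.
Runoff depth d = ΣQ_DR·Δt / A = 1067 × 7200 / (6.61 mi²) = 0.5003 in.
The 1-inch UH is the DRH scaled by (1 in)/d, so U_p = 174.00 × 1/0.5003 = 348 cfs.

U_p ≈ 348 cfs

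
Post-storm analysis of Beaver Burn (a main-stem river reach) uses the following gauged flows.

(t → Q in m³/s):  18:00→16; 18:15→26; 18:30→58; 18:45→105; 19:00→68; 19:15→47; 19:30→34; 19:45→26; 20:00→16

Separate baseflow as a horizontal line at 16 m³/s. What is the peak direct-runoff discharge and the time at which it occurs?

Subtracting baseflow gives direct-runoff ordinates: 0.0, 10.0, 42.0, 89.0, 52.0, 31.0, 18.0, 10.0, 0.0 m³/s.
The maximum is 89.0 m³/s, occurring at the reading for t = 18:45.

Q_p = 89.0 m³/s at t = 18:45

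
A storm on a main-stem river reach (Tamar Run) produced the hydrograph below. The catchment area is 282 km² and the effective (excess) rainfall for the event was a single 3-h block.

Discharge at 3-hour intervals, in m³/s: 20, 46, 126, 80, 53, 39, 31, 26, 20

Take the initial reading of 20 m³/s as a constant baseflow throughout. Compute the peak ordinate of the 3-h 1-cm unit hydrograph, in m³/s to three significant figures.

Direct runoff: 0.0, 26.0, 106.0, 60.0, 33.0, 19.0, 11.0, 6.0, 0.0 m³/s; ΣQ_DR = 261.0 m³/s, peak = 106.0 m³/s.
Runoff depth d = ΣQ_DR·Δt / A = 261.0 × 10800 / (282 km²) = 9.996 mm.
The 1-cm UH is the DRH scaled by (10 mm)/d, so U_p = 106.0 × 10/9.996 = 106 m³/s.

U_p ≈ 106 m³/s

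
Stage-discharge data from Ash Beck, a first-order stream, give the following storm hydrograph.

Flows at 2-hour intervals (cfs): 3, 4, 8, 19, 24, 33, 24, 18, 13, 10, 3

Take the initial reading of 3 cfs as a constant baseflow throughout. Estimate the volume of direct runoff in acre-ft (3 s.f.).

V ≈ 20.8 acre-ft

Direct-runoff ordinates (Q − Q_b): 0.0, 1.0, 5.0, 16.0, 21.0, 30.0, 21.0, 15.0, 10.0, 7.0, 0.0 cfs.
ΣQ_DR = 126.0 cfs.
With Δt = 2 h = 7200 s, V = ΣQ_DR · Δt = 126.0 × 7200 = 9.07 × 10^5 ft³ = 20.8 acre-ft.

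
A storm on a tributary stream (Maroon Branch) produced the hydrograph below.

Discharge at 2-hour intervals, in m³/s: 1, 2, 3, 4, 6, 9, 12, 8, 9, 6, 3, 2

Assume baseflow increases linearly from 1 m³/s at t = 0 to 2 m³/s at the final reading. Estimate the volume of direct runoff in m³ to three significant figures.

V ≈ 3.38 × 10^5 m³

Direct-runoff ordinates (Q − Q_b): 0.00, 0.91, 1.82, 2.73, 4.64, 7.55, 10.45, 6.36, 7.27, 4.18, 1.09, 0.00 m³/s.
ΣQ_DR = 47.00 m³/s.
With Δt = 2 h = 7200 s, V = ΣQ_DR · Δt = 47.00 × 7200 = 3.38 × 10^5 m³.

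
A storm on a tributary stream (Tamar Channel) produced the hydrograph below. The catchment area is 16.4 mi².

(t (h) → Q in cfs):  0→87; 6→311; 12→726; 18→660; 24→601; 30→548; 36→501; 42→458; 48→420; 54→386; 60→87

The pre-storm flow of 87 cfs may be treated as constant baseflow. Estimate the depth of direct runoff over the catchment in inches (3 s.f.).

Direct runoff: 0.0, 224.0, 639.0, 573.0, 514.0, 461.0, 414.0, 371.0, 333.0, 299.0, 0.0 cfs; ΣQ_DR = 3828 cfs.
V = ΣQ_DR · Δt = 3828 × 21600 s = 8.268 × 10^7 ft³.
Over A = 16.4 mi², depth = V / A = 2.17 in.

d ≈ 2.17 in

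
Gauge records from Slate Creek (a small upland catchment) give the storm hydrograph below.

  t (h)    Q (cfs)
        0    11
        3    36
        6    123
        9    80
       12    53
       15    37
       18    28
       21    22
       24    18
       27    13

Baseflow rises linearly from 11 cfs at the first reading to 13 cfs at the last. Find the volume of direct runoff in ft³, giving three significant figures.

Direct-runoff ordinates (Q − Q_b): 0.00, 24.78, 111.56, 68.33, 41.11, 24.89, 15.67, 9.44, 5.22, 0.00 cfs.
ΣQ_DR = 301.0 cfs.
With Δt = 3 h = 10800 s, V = ΣQ_DR · Δt = 301.0 × 10800 = 3.25 × 10^6 ft³.

V ≈ 3.25 × 10^6 ft³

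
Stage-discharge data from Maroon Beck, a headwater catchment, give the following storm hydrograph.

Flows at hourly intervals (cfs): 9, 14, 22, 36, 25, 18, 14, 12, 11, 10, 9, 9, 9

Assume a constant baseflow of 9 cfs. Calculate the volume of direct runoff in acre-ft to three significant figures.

Direct-runoff ordinates (Q − Q_b): 0.0, 5.0, 13.0, 27.0, 16.0, 9.0, 5.0, 3.0, 2.0, 1.0, 0.0, 0.0, 0.0 cfs.
ΣQ_DR = 81.00 cfs.
With Δt = 1 h = 3600 s, V = ΣQ_DR · Δt = 81.00 × 3600 = 2.92 × 10^5 ft³ = 6.69 acre-ft.

V ≈ 6.69 acre-ft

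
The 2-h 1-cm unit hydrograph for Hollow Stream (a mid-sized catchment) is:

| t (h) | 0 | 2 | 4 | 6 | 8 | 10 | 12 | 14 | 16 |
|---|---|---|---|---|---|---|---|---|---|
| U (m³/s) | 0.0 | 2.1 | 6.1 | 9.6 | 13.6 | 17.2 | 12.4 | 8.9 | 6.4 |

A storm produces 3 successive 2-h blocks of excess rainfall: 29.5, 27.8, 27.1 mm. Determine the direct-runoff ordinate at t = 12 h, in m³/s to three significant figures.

By discrete convolution, Q_j = Σ (P_i / 10 mm) · U_{j−i}.
At t = 12 h (j=6): Q = (29.5/10)·12.4 + (27.8/10)·17.2 + (27.1/10)·13.6 = 121 m³/s.

Q ≈ 121 m³/s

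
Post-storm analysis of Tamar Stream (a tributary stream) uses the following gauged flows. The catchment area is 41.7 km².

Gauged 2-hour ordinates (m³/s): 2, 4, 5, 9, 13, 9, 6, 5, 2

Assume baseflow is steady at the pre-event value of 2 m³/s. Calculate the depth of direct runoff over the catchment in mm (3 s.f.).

d ≈ 6.39 mm

Direct runoff: 0.0, 2.0, 3.0, 7.0, 11.0, 7.0, 4.0, 3.0, 0.0 m³/s; ΣQ_DR = 37.00 m³/s.
V = ΣQ_DR · Δt = 37.00 × 7200 s = 2.664 × 10^5 m³.
Over A = 41.7 km², depth = V / A = 6.39 mm.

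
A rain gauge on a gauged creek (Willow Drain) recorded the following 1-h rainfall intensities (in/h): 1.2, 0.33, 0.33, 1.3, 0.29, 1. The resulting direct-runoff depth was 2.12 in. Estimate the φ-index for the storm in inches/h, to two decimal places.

φ ≈ 0.46 in/h

Only the 3 blocks with intensity above φ contribute runoff: 1.2, 1.3, 1 in/h.
Σ(I−φ)·Δt = d  ⇒  (1.2+1.3+1 − 3φ)·1 = 2.12
φ = (3.500 − 2.12/1) / 3 = 0.46 in/h.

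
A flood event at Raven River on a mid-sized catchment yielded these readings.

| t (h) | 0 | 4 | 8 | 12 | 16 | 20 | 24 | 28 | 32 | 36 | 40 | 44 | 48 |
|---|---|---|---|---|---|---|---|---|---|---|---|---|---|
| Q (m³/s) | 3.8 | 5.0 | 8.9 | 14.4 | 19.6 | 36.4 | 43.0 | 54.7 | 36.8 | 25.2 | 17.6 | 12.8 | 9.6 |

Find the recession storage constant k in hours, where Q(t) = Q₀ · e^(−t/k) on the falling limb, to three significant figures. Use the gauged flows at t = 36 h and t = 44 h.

k ≈ 11.8 h

On the falling limb, Q drops from 25.2 to 12.8 m³/s between t = 36 h and t = 44 h (Δt = 8 h).
k = −Δt / ln(Q₂/Q₁) = −8 / ln(12.8/25.2) = 11.8 h.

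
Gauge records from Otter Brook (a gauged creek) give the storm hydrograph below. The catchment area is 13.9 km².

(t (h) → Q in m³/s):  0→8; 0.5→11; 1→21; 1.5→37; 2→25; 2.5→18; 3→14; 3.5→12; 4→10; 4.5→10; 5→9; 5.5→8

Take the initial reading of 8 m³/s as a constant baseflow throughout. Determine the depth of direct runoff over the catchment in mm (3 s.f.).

d ≈ 11.3 mm

Direct runoff: 0.0, 3.0, 13.0, 29.0, 17.0, 10.0, 6.0, 4.0, 2.0, 2.0, 1.0, 0.0 m³/s; ΣQ_DR = 87.00 m³/s.
V = ΣQ_DR · Δt = 87.00 × 1800 s = 1.566 × 10^5 m³.
Over A = 13.9 km², depth = V / A = 11.3 mm.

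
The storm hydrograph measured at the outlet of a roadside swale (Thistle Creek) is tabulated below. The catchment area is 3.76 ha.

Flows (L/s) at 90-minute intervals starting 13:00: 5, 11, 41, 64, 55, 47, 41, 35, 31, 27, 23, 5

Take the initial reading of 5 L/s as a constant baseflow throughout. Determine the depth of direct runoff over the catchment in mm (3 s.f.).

Direct runoff: 0.0, 6.0, 36.0, 59.0, 50.0, 42.0, 36.0, 30.0, 26.0, 22.0, 18.0, 0.0 L/s; ΣQ_DR = 325.0 L/s.
V = ΣQ_DR · Δt = 325.0 × 5400 s = 1.755 × 10^6 L.
Over A = 3.76 ha, depth = V / A = 46.7 mm.

d ≈ 46.7 mm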